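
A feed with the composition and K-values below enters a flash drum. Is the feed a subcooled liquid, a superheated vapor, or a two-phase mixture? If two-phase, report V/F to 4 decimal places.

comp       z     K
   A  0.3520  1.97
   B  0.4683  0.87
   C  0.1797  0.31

two-phase, V/F = 0.4305

ΣzᵢKᵢ = 1.1566; Σzᵢ/Kᵢ = 1.2966.
Both exceed 1, so a two-phase solution exists.
Material balance + equilibrium reduce to Σ zᵢ(Kᵢ−1)/(1+ψ(Kᵢ−1)) = 0.
Newton–Raphson from ψ = 0.38:
  ψ = 0.3800: g = 0.01738, g' = -0.3427 → ψ = 0.4307
  ψ = 0.4307: g = -0.00009, g' = -0.3469 → ψ = 0.4305
Converged at ψ = 0.4305.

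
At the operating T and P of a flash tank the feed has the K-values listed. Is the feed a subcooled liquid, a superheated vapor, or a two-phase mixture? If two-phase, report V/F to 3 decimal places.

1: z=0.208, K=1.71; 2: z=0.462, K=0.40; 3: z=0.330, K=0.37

ΣzᵢKᵢ = 0.663; Σzᵢ/Kᵢ = 2.169.
Since ΣzᵢKᵢ < 1 the mixture is below its bubble point — single liquid phase.

subcooled liquid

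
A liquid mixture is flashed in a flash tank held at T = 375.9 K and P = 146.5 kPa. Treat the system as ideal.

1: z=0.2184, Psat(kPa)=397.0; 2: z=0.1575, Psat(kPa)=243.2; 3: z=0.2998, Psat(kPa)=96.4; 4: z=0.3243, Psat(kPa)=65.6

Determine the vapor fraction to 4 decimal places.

Raoult's law: Kᵢ = Pᵢˢᵃᵗ/P = Pᵢˢᵃᵗ/146.5.
  K_1 = 397.0/146.5 = 2.709898, K_2 = 243.2/146.5 = 1.660068, K_3 = 96.4/146.5 = 0.658020, K_4 = 65.6/146.5 = 0.447782
Material balance + equilibrium reduce to Σ zᵢ(Kᵢ−1)/(1+ψ(Kᵢ−1)) = 0.
Feasibility: ΣzᵢKᵢ = 1.1958, Σzᵢ/Kᵢ = 1.3553 — both > 1, two phases present.
Newton iteration, ψ⁰ = 0.53:
  ψ = 0.5300: g = -0.10549, g' = -0.4634 → ψ = 0.3023
  ψ = 0.3023: g = 0.00351, g' = -0.5113 → ψ = 0.3092
Converged at ψ = 0.3092.

ψ = 0.3092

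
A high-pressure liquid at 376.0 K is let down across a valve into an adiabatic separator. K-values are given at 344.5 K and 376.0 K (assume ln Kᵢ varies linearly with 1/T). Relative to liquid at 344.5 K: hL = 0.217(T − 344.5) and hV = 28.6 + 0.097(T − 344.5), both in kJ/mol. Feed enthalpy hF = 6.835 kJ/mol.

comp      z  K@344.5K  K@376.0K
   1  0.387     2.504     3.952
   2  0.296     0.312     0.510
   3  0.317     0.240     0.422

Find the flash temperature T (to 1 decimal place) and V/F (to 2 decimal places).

Adiabatic flash: solve Rachford–Rice at each trial T, then check hF = ψ·hV(T) + (1−ψ)·hL(T).
  T = 344.5 K: K = (2.504, 0.312, 0.240), RR gives ψ = 0.126, H_out = 3.601 kJ/mol
  T = 376.0 K: K = (3.952, 0.510, 0.422), RR gives ψ = 0.513, H_out = 19.573 kJ/mol
  T = 360.2 K: K = (3.175, 0.403, 0.322), RR gives ψ = 0.323, H_out = 12.041 kJ/mol
  T = 352.4 K: K = (2.829, 0.356, 0.279), RR gives ψ = 0.230, H_out = 8.088 kJ/mol
  T = 348.4 K: K = (2.661, 0.333, 0.259), RR gives ψ = 0.180, H_out = 5.897 kJ/mol
  T = 350.4 K: K = (2.745, 0.344, 0.269), RR gives ψ = 0.205, H_out = 7.010 kJ/mol
Linear interpolation between T = 348.4 (H_out = 5.897) and T = 350.4 (H_out = 7.010) on hF = 6.835 gives T ≈ 350.1 K, at which ψ = 0.20.

T = 350.1 K, V/F = 0.20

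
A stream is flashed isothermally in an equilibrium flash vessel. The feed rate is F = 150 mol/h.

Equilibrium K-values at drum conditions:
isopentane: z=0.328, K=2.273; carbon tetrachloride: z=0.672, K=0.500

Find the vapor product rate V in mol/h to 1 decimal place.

Let ψ = V/F and solve Σ zᵢ(Kᵢ−1)/(1+ψ(Kᵢ−1)) = 0.
Feasibility: ΣzᵢKᵢ = 1.082, Σzᵢ/Kᵢ = 1.488 — both > 1, two phases present.
Newton iteration, ψ⁰ = 0.66:
  ψ = 0.660: g = -0.2746, g' = -0.531 → ψ = 0.143
  ψ = 0.143: g = -0.0087, g' = -0.575 → ψ = 0.128
Converged at ψ = 0.128.
Then V = ψ·F = 0.1281·150 = 19.2 mol/h and L = F − V = 130.8 mol/h.

V = 19.2 mol/h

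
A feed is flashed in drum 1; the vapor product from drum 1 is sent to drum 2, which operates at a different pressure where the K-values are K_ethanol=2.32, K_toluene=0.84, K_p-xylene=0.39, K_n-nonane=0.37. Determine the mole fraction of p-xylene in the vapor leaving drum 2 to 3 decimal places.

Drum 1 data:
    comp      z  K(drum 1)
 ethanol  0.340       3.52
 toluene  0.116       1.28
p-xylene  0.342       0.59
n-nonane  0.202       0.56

Drum 1:
Newton–Raphson from ψ₁ = 0.5:
  ψ₁ = 0.500: g = 0.1173, g' = -0.585 → ψ₁ = 0.700
  ψ₁ = 0.700: g = 0.0118, g' = -0.484 → ψ₁ = 0.725
Converged at ψ₁ = 0.725.
Drum-1 compositions:
  ethanol: x = 0.120, y = 0.423
  toluene: x = 0.096, y = 0.123
  p-xylene: x = 0.487, y = 0.287
  n-nonane: x = 0.297, y = 0.166
Drum-2 feed = drum-1 vapor: z₂ = (0.4233, 0.1234, 0.2871, 0.1661).
Drum 2:
Rachford–Rice: g(ψ₂) = Σ zᵢ(Kᵢ−1)/(1+ψ₂(Kᵢ−1)) = 0.
Check two-phase: ΣzᵢKᵢ = 1.259 > 1 and Σzᵢ/Kᵢ = 1.515 > 1, so g(0) = 0.259 > 0 and g(1) = -0.515 < 0.
Newton–Raphson from ψ₂ = 0.5:
  ψ₂ = 0.500: g = -0.0896, g' = -0.633 → ψ₂ = 0.358
  ψ₂ = 0.358: g = -0.0010, g' = -0.628 → ψ₂ = 0.357
Converged at ψ₂ = 0.357.
  ethanol: x = 0.288, y = 0.668
  toluene: x = 0.131, y = 0.110
  p-xylene: x = 0.367, y = 0.143
  n-nonane: x = 0.214, y = 0.079

y_p-xylene (drum 2) = 0.143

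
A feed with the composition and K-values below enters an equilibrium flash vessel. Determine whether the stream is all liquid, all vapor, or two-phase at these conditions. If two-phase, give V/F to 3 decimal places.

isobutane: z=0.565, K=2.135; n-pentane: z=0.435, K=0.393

ΣzᵢKᵢ = 1.377; Σzᵢ/Kᵢ = 1.372.
Both exceed 1, so a two-phase solution exists.
Iterate (Newton) starting at ψ = 0.67:
  ψ = 0.670: g = -0.0808, g' = -0.690 → ψ = 0.553
  ψ = 0.553: g = -0.0035, g' = -0.638 → ψ = 0.548
Converged at ψ = 0.548.

two-phase, V/F = 0.548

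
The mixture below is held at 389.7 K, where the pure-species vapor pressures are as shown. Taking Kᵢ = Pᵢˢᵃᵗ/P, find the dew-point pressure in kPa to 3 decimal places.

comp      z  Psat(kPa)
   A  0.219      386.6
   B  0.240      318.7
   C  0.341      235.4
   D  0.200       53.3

Pdew = 153.363 kPa

At the dew point ψ → 1, so Σzᵢ/Kᵢ = 1 with Kᵢ = Pᵢˢᵃᵗ/P ⇒ 1/P = Σzᵢ/Pᵢˢᵃᵗ.
1/P = 0.219/386.6 + 0.240/318.7 + 0.341/235.4 + 0.200/53.3 = 0.006520 ⇒ P = 153.363 kPa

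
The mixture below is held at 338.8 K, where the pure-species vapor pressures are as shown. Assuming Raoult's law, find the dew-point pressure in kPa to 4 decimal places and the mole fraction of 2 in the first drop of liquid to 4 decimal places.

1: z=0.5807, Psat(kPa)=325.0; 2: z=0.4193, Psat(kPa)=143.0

Pdew = 211.9121 kPa, x_2 = 0.6214

At the dew point ψ → 1, so Σzᵢ/Kᵢ = 1 with Kᵢ = Pᵢˢᵃᵗ/P ⇒ 1/P = Σzᵢ/Pᵢˢᵃᵗ.
1/P = 0.5807/325.0 + 0.4193/143.0 = 0.0047189 ⇒ P = 211.9121 kPa
xᵢ = zᵢP/Pᵢˢᵃᵗ ⇒ x_2 = 0.4193·211.9121/143.0 = 0.6214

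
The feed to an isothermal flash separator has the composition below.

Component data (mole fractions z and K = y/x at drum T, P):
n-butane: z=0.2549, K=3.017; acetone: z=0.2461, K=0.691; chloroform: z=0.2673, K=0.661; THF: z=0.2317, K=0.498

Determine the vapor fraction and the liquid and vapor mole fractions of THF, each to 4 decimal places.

ψ = 0.2976, x_THF = 0.2724, y_THF = 0.1357

Rachford–Rice: g(ψ) = Σ zᵢ(Kᵢ−1)/(1+ψ(Kᵢ−1)) = 0.
Feasibility: ΣzᵢKᵢ = 1.2312, Σzᵢ/Kᵢ = 1.3103 — both > 1, two phases present.
Newton–Raphson from ψ = 0.46:
  ψ = 0.4600: g = -0.08055, g' = -0.4528 → ψ = 0.2821
  ψ = 0.2821: g = 0.00867, g' = -0.5662 → ψ = 0.2974
  ψ = 0.2974: g = 0.00011, g' = -0.5523 → ψ = 0.2976
Converged at ψ = 0.2976.
Compositions from xᵢ = zᵢ/(1+ψ(Kᵢ−1)), yᵢ = Kᵢxᵢ:
  n-butane: x = 0.1593, y = 0.4806
  acetone: x = 0.2710, y = 0.1873
  chloroform: x = 0.2973, y = 0.1965
  THF: x = 0.2724, y = 0.1357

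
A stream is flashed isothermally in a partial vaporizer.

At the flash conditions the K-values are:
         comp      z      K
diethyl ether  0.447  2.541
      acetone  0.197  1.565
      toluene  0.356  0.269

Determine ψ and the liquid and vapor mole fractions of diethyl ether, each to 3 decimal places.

ψ = 0.575, x_diethyl ether = 0.237, y_diethyl ether = 0.602

Rachford–Rice: g(ψ) = Σ zᵢ(Kᵢ−1)/(1+ψ(Kᵢ−1)) = 0.
g(0) = ΣzᵢKᵢ − 1 = 0.540 and g(1) = 1 − Σzᵢ/Kᵢ = -0.625, so a root lies in (0, 1).
Newton iteration, ψ⁰ = 0.47:
  ψ = 0.470: g = 0.0910, g' = -0.838 → ψ = 0.579
  ψ = 0.579: g = -0.0030, g' = -0.904 → ψ = 0.575
Converged at ψ = 0.575.
Compositions from xᵢ = zᵢ/(1+ψ(Kᵢ−1)), yᵢ = Kᵢxᵢ:
  diethyl ether: x = 0.237, y = 0.602
  acetone: x = 0.149, y = 0.233
  toluene: x = 0.614, y = 0.165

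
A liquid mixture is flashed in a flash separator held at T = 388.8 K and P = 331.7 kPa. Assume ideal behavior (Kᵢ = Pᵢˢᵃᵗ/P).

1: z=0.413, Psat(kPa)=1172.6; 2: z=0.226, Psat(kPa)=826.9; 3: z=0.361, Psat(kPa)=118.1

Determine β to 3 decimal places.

β = 0.819

Raoult's law: Kᵢ = Pᵢˢᵃᵗ/P = Pᵢˢᵃᵗ/331.7.
  K_1 = 1172.6/331.7 = 3.53512, K_2 = 826.9/331.7 = 2.49292, K_3 = 118.1/331.7 = 0.35604
Let β = V/F and solve Σ zᵢ(Kᵢ−1)/(1+β(Kᵢ−1)) = 0.
Check two-phase: ΣzᵢKᵢ = 2.152 > 1 and Σzᵢ/Kᵢ = 1.221 > 1, so g(0) = 1.152 > 0 and g(1) = -0.221 < 0.
Iterate (Newton) starting at β = 0.57:
  β = 0.570: g = 0.2432, g' = -0.965 → β = 0.822
  β = 0.822: g = -0.0030, g' = -1.057 → β = 0.819
Converged at β = 0.819.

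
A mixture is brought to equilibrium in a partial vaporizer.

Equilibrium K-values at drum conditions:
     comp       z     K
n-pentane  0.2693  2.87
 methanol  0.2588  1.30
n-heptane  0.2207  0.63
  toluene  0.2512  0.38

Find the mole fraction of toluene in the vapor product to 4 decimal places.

y_toluene = 0.1388

Let ψ = V/F and solve Σ zᵢ(Kᵢ−1)/(1+ψ(Kᵢ−1)) = 0.
g(0) = ΣzᵢKᵢ − 1 = 0.3438 and g(1) = 1 − Σzᵢ/Kᵢ = -0.3043, so a root lies in (0, 1).
Newton iteration, ψ⁰ = 0.5:
  ψ = 0.5000: g = 0.00186, g' = -0.5174 → ψ = 0.5036
Converged at ψ = 0.5036.
Compositions from xᵢ = zᵢ/(1+ψ(Kᵢ−1)), yᵢ = Kᵢxᵢ:
  n-pentane: x = 0.1387, y = 0.3980
  methanol: x = 0.2248, y = 0.2923
  n-heptane: x = 0.2712, y = 0.1709
  toluene: x = 0.3652, y = 0.1388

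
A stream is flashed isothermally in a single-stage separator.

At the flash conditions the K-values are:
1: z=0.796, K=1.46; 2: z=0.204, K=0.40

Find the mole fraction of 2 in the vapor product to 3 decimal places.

Material balance + equilibrium reduce to Σ zᵢ(Kᵢ−1)/(1+V/F(Kᵢ−1)) = 0.
Check two-phase: ΣzᵢKᵢ = 1.244 > 1 and Σzᵢ/Kᵢ = 1.055 > 1, so g(0) = 0.244 > 0 and g(1) = -0.055 < 0.
Binary case is linear: z₁(K₁−1)(1+V/F(K₂−1)) + z₂(K₂−1)(1+V/F(K₁−1)) = 0
⇒ V/F = [z₁(K₁−1)+z₂(K₂−1)] / [−(K₁−1)(K₂−1)] = 0.2438/0.2760 = 0.883
Compositions from xᵢ = zᵢ/(1+V/F(Kᵢ−1)), yᵢ = Kᵢxᵢ:
  1: x = 0.566, y = 0.826
  2: x = 0.434, y = 0.174

y_2 = 0.174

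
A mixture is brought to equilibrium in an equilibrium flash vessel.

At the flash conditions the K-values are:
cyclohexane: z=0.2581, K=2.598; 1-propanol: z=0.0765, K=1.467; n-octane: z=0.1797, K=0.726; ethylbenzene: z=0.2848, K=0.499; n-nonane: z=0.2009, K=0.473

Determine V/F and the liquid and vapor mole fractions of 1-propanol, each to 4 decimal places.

Newton–Raphson from V/F = 0.61:
  V/F = 0.6100: g = -0.18398, g' = -0.4680 → V/F = 0.2169
  V/F = 0.2169: g = 0.00676, g' = -0.5536 → V/F = 0.2291
  V/F = 0.2291: g = 0.00005, g' = -0.5455 → V/F = 0.2292
Converged at V/F = 0.2292.
Compositions from xᵢ = zᵢ/(1+V/F(Kᵢ−1)), yᵢ = Kᵢxᵢ:
  cyclohexane: x = 0.1889, y = 0.4908
  1-propanol: x = 0.0691, y = 0.1014
  n-octane: x = 0.1917, y = 0.1392
  ethylbenzene: x = 0.3217, y = 0.1606
  n-nonane: x = 0.2285, y = 0.1081

V/F = 0.2292, x_1-propanol = 0.0691, y_1-propanol = 0.1014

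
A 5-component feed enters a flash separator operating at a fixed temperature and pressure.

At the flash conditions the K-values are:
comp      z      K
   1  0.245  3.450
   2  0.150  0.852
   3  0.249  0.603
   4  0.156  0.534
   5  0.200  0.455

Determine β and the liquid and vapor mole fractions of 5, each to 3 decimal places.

β = 0.294, x_5 = 0.238, y_5 = 0.108

Rachford–Rice: g(β) = Σ zᵢ(Kᵢ−1)/(1+β(Kᵢ−1)) = 0.
Feasibility: ΣzᵢKᵢ = 1.298, Σzᵢ/Kᵢ = 1.392 — both > 1, two phases present.
Iterate (Newton) starting at β = 0.5:
  β = 0.500: g = -0.1221, g' = -0.532 → β = 0.270
  β = 0.270: g = 0.0162, g' = -0.711 → β = 0.293
  β = 0.293: g = 0.0003, g' = -0.682 → β = 0.294
Converged at β = 0.294.
Compositions from xᵢ = zᵢ/(1+β(Kᵢ−1)), yᵢ = Kᵢxᵢ:
  1: x = 0.142, y = 0.492
  2: x = 0.157, y = 0.134
  3: x = 0.282, y = 0.170
  4: x = 0.181, y = 0.097
  5: x = 0.238, y = 0.108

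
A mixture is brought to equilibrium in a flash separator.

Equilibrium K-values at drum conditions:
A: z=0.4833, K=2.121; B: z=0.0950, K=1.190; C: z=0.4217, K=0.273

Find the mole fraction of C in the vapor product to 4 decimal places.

Newton–Raphson from β = 0.44:
  β = 0.4400: g = -0.07129, g' = -0.7571 → β = 0.3458
  β = 0.3458: g = -0.00219, g' = -0.7162 → β = 0.3428
Converged at β = 0.3428.
Compositions from xᵢ = zᵢ/(1+β(Kᵢ−1)), yᵢ = Kᵢxᵢ:
  A: x = 0.3491, y = 0.7405
  B: x = 0.0892, y = 0.1061
  C: x = 0.5617, y = 0.1533

y_C = 0.1533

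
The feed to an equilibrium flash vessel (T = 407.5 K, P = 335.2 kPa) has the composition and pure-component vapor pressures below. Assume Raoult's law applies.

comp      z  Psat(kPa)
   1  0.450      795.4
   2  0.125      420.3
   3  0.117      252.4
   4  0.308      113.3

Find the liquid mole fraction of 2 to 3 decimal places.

Raoult's law: Kᵢ = Pᵢˢᵃᵗ/P = Pᵢˢᵃᵗ/335.2.
  K_1 = 795.4/335.2 = 2.37291, K_2 = 420.3/335.2 = 1.25388, K_3 = 252.4/335.2 = 0.75298, K_4 = 113.3/335.2 = 0.33801
Iterate (Newton) starting at ψ = 0.33:
  ψ = 0.330: g = 0.1621, g' = -0.638 → ψ = 0.584
  ψ = 0.584: g = 0.0043, g' = -0.636 → ψ = 0.591
Converged at ψ = 0.591.
Compositions from xᵢ = zᵢ/(1+ψ(Kᵢ−1)), yᵢ = Kᵢxᵢ:
  1: x = 0.248, y = 0.590
  2: x = 0.109, y = 0.136
  3: x = 0.137, y = 0.103
  4: x = 0.506, y = 0.171

x_2 = 0.109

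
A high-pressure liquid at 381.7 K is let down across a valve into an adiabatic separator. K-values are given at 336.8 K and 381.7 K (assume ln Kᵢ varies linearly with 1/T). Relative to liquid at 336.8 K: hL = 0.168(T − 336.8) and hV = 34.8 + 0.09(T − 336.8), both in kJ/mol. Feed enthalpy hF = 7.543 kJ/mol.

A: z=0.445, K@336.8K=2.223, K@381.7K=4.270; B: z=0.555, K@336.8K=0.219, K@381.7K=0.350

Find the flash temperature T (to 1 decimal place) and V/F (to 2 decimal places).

Adiabatic flash: solve Rachford–Rice at each trial T, then check hF = ψ·hV(T) + (1−ψ)·hL(T).
  T = 336.8 K: K = (2.223, 0.219), RR gives ψ = 0.116, H_out = 4.036 kJ/mol
  T = 381.7 K: K = (4.270, 0.350), RR gives ψ = 0.515, H_out = 23.658 kJ/mol
  T = 359.2 K: K = (3.142, 0.281), RR gives ψ = 0.360, H_out = 15.651 kJ/mol
  T = 348.0 K: K = (2.658, 0.249), RR gives ψ = 0.258, H_out = 10.625 kJ/mol
  T = 342.4 K: K = (2.434, 0.234), RR gives ψ = 0.194, H_out = 7.600 kJ/mol
  T = 339.6 K: K = (2.327, 0.226), RR gives ψ = 0.157, H_out = 5.898 kJ/mol
  T = 341.0 K: K = (2.380, 0.230), RR gives ψ = 0.176, H_out = 6.767 kJ/mol
Linear interpolation between T = 341.0 (H_out = 6.767) and T = 342.4 (H_out = 7.600) on hF = 7.543 gives T ≈ 342.3 K, at which ψ = 0.19.

T = 342.3 K, V/F = 0.19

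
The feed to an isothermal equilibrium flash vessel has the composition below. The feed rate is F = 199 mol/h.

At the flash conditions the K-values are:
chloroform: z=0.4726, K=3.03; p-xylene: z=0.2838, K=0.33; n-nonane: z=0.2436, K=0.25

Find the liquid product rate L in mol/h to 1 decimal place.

Rachford–Rice: g(ψ) = Σ zᵢ(Kᵢ−1)/(1+ψ(Kᵢ−1)) = 0.
Check two-phase: ΣzᵢKᵢ = 1.5865 > 1 and Σzᵢ/Kᵢ = 1.9904 > 1, so g(0) = 0.5865 > 0 and g(1) = -0.9904 < 0.
Newton iteration, ψ⁰ = 0.5:
  ψ = 0.5000: g = -0.10214, g' = -1.1185 → ψ = 0.4087
  ψ = 0.4087: g = -0.00094, g' = -1.1083 → ψ = 0.4078
Converged at ψ = 0.4078.
Then V = ψ·F = 0.4078·199 = 81.2 mol/h and L = F − V = 117.8 mol/h.

L = 117.8 mol/h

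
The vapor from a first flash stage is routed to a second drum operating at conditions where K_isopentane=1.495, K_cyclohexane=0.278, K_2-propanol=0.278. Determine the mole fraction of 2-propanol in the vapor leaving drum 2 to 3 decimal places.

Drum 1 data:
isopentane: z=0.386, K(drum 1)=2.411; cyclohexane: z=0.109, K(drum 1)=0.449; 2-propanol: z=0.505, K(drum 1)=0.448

y_2-propanol (drum 2) = 0.093

Drum 1:
Material balance + equilibrium reduce to Σ zᵢ(Kᵢ−1)/(1+ψ₁(Kᵢ−1)) = 0.
Feasibility: ΣzᵢKᵢ = 1.206, Σzᵢ/Kᵢ = 1.530 — both > 1, two phases present.
Newton–Raphson from ψ₁ = 0.43:
  ψ₁ = 0.430: g = -0.1052, g' = -0.619 → ψ₁ = 0.260
  ψ₁ = 0.260: g = 0.0029, g' = -0.666 → ψ₁ = 0.264
Converged at ψ₁ = 0.264.
Drum-1 compositions:
  isopentane: x = 0.281, y = 0.678
  cyclohexane: x = 0.128, y = 0.057
  2-propanol: x = 0.591, y = 0.265
Drum-2 feed = drum-1 vapor: z₂ = (0.6778, 0.0573, 0.2649).
Drum 2:
Rachford–Rice: g(ψ₂) = Σ zᵢ(Kᵢ−1)/(1+ψ₂(Kᵢ−1)) = 0.
Feasibility: ΣzᵢKᵢ = 1.103, Σzᵢ/Kᵢ = 1.612 — both > 1, two phases present.
Iterate (Newton) starting at ψ₂ = 0.67:
  ψ₂ = 0.670: g = -0.1986, g' = -0.724 → ψ₂ = 0.396
  ψ₂ = 0.396: g = -0.0450, g' = -0.445 → ψ₂ = 0.294
  ψ₂ = 0.294: g = -0.0026, g' = -0.397 → ψ₂ = 0.288
Converged at ψ₂ = 0.288.
  isopentane: x = 0.593, y = 0.887
  cyclohexane: x = 0.072, y = 0.020
  2-propanol: x = 0.334, y = 0.093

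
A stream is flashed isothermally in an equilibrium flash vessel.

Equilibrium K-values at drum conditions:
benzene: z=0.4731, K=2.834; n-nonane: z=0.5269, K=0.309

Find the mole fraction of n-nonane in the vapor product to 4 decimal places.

Rachford–Rice: g(ψ) = Σ zᵢ(Kᵢ−1)/(1+ψ(Kᵢ−1)) = 0.
Feasibility: ΣzᵢKᵢ = 1.5036, Σzᵢ/Kᵢ = 1.8721 — both > 1, two phases present.
Newton–Raphson from ψ = 0.56:
  ψ = 0.5600: g = -0.16586, g' = -1.0567 → ψ = 0.4030
  ψ = 0.4030: g = -0.00573, g' = -1.0094 → ψ = 0.3974
Converged at ψ = 0.3974.
Compositions from xᵢ = zᵢ/(1+ψ(Kᵢ−1)), yᵢ = Kᵢxᵢ:
  benzene: x = 0.2737, y = 0.7756
  n-nonane: x = 0.7263, y = 0.2244

y_n-nonane = 0.2244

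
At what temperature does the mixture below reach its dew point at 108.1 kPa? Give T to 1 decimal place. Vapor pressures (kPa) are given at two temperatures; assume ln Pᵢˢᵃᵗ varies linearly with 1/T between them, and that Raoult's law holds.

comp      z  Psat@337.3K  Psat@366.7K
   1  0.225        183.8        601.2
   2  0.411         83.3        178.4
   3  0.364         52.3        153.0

T = 347.4 K

Dew-point temperature: Σzᵢ·P/Pᵢˢᵃᵗ(T) = 1. Interpolate ln Pᵢˢᵃᵗ = aᵢ + bᵢ/T.
  T = 337.3 K: ΣzᵢP/Pᵢˢᵃᵗ = 1.4181
  T = 366.7 K: ΣzᵢP/Pᵢˢᵃᵗ = 0.5467
  T = 352.0 K: ΣzᵢP/Pᵢˢᵃᵗ = 0.8602
  T = 344.6 K: ΣzᵢP/Pᵢˢᵃᵗ = 1.0995
  T = 348.3 K: ΣzᵢP/Pᵢˢᵃᵗ = 0.9710
  T = 346.5 K: ΣzᵢP/Pᵢˢᵃᵗ = 1.0311
Interpolating between 346.5 K and 348.3 K gives T ≈ 347.4 K.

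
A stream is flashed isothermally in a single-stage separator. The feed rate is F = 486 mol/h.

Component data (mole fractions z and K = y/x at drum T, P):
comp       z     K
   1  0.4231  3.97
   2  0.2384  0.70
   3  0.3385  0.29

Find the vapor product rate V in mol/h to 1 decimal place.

V = 266.0 mol/h

Material balance + equilibrium reduce to Σ zᵢ(Kᵢ−1)/(1+β(Kᵢ−1)) = 0.
g(0) = ΣzᵢKᵢ − 1 = 0.9448 and g(1) = 1 − Σzᵢ/Kᵢ = -0.6144, so a root lies in (0, 1).
Newton iteration, β⁰ = 0.45:
  β = 0.4500: g = 0.10196, g' = -1.0808 → β = 0.5443
  β = 0.5443: g = 0.00302, g' = -1.0291 → β = 0.5473
Converged at β = 0.5473.
Then V = β·F = 0.5473·486 = 266.0 mol/h and L = F − V = 220.0 mol/h.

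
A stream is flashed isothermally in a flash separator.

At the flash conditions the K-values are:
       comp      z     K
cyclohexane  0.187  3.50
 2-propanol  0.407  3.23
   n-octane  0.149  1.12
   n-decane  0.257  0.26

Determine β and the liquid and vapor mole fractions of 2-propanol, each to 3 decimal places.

β = 0.825, x_2-propanol = 0.143, y_2-propanol = 0.463

Newton iteration, β⁰ = 0.5:
  β = 0.500: g = 0.3519, g' = -1.040 → β = 0.838
  β = 0.838: g = -0.0175, g' = -1.346 → β = 0.825
Converged at β = 0.825.
Compositions from xᵢ = zᵢ/(1+β(Kᵢ−1)), yᵢ = Kᵢxᵢ:
  cyclohexane: x = 0.061, y = 0.214
  2-propanol: x = 0.143, y = 0.463
  n-octane: x = 0.136, y = 0.152
  n-decane: x = 0.660, y = 0.172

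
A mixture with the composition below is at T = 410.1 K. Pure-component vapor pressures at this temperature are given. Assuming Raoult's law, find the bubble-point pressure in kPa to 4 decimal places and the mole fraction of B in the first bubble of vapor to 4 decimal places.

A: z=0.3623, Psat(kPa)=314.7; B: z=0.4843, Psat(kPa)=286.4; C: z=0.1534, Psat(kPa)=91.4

Pbub = 266.7401 kPa, y_B = 0.5200

At the bubble point ψ → 0, so ΣzᵢKᵢ = 1 with Kᵢ = Pᵢˢᵃᵗ/P ⇒ P = ΣzᵢPᵢˢᵃᵗ.
P = 0.3623·314.7 + 0.4843·286.4 + 0.1534·91.4 = 266.7401 kPa
yᵢ = zᵢPᵢˢᵃᵗ/P ⇒ y_B = 0.4843·286.4/266.7401 = 0.5200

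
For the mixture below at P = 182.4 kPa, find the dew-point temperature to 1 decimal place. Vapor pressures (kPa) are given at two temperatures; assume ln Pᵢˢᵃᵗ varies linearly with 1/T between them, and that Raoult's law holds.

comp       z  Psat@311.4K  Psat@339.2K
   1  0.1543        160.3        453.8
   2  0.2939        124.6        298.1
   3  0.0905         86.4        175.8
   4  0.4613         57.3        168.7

Dew-point temperature: Σzᵢ·P/Pᵢˢᵃᵗ(T) = 1. Interpolate ln Pᵢˢᵃᵗ = aᵢ + bᵢ/T.
  T = 311.4 K: ΣzᵢP/Pᵢˢᵃᵗ = 2.2653
  T = 339.2 K: ΣzᵢP/Pᵢˢᵃᵗ = 0.8345
  T = 325.3 K: ΣzᵢP/Pᵢˢᵃᵗ = 1.3433
  T = 332.2 K: ΣzᵢP/Pᵢˢᵃᵗ = 1.0548
  T = 335.7 K: ΣzᵢP/Pᵢˢᵃᵗ = 0.9370
  T = 333.9 K: ΣzᵢP/Pᵢˢᵃᵗ = 0.9955
Interpolating between 332.2 K and 333.9 K gives T ≈ 333.8 K.

T = 333.8 K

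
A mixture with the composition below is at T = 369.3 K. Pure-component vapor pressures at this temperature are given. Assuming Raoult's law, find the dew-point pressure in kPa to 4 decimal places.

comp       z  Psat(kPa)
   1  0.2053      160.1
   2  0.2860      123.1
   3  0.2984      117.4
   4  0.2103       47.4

Pdew = 94.4815 kPa

At the dew point ψ → 1, so Σzᵢ/Kᵢ = 1 with Kᵢ = Pᵢˢᵃᵗ/P ⇒ 1/P = Σzᵢ/Pᵢˢᵃᵗ.
1/P = 0.2053/160.1 + 0.2860/123.1 + 0.2984/117.4 + 0.2103/47.4 = 0.0105841 ⇒ P = 94.4815 kPa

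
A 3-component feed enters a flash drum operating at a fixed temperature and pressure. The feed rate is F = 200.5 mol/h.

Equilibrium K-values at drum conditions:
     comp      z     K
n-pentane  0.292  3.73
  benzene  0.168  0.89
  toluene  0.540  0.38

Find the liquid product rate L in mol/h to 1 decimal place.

Rachford–Rice: g(ψ) = Σ zᵢ(Kᵢ−1)/(1+ψ(Kᵢ−1)) = 0.
Feasibility: ΣzᵢKᵢ = 1.444, Σzᵢ/Kᵢ = 1.688 — both > 1, two phases present.
Newton–Raphson from ψ = 0.56:
  ψ = 0.560: g = -0.2173, g' = -0.830 → ψ = 0.298
  ψ = 0.298: g = 0.0097, g' = -0.976 → ψ = 0.308
Converged at ψ = 0.308.
Then V = ψ·F = 0.3081·200.5 = 61.8 mol/h and L = F − V = 138.7 mol/h.

L = 138.7 mol/h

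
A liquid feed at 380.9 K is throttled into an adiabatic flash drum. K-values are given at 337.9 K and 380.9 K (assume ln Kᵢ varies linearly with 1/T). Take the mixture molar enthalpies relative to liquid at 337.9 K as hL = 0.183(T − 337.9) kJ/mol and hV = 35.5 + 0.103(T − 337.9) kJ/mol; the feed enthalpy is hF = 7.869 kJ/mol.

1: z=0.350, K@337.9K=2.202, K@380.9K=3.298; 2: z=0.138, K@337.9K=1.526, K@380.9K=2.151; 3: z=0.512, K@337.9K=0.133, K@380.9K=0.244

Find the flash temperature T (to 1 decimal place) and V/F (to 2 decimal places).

T = 349.5 K, V/F = 0.17

Adiabatic flash: solve Rachford–Rice at each trial T, then check hF = ψ·hV(T) + (1−ψ)·hL(T).
  T = 337.9 K: K = (2.202, 1.526, 0.133), RR gives ψ = 0.054, H_out = 1.914 kJ/mol
  T = 380.9 K: K = (3.298, 2.151, 0.244), RR gives ψ = 0.377, H_out = 19.965 kJ/mol
  T = 359.4 K: K = (2.728, 1.830, 0.183), RR gives ψ = 0.243, H_out = 12.133 kJ/mol
  T = 348.6 K: K = (2.458, 1.675, 0.157), RR gives ψ = 0.159, H_out = 7.460 kJ/mol
  T = 354.0 K: K = (2.591, 1.752, 0.170), RR gives ψ = 0.203, H_out = 9.885 kJ/mol
  T = 351.3 K: K = (2.524, 1.714, 0.163), RR gives ψ = 0.181, H_out = 8.698 kJ/mol
  T = 350.0 K: K = (2.492, 1.695, 0.160), RR gives ψ = 0.171, H_out = 8.109 kJ/mol
Linear interpolation between T = 348.6 (H_out = 7.460) and T = 350.0 (H_out = 8.109) on hF = 7.869 gives T ≈ 349.5 K, at which ψ = 0.17.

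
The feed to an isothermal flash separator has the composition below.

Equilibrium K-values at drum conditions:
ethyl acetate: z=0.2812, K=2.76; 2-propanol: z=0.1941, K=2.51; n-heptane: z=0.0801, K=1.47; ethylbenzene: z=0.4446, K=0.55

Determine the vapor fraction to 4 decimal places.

Material balance + equilibrium reduce to Σ zᵢ(Kᵢ−1)/(1+ψ(Kᵢ−1)) = 0.
g(0) = ΣzᵢKᵢ − 1 = 0.6256 and g(1) = 1 − Σzᵢ/Kᵢ = -0.0421, so a root lies in (0, 1).
Newton–Raphson from ψ = 0.5:
  ψ = 0.5000: g = 0.20258, g' = -0.5516 → ψ = 0.8672
  ψ = 0.8672: g = 0.02143, g' = -0.4705 → ψ = 0.9128
  ψ = 0.9128: g = -0.00008, g' = -0.4744 → ψ = 0.9126
Converged at ψ = 0.9126.

ψ = 0.9126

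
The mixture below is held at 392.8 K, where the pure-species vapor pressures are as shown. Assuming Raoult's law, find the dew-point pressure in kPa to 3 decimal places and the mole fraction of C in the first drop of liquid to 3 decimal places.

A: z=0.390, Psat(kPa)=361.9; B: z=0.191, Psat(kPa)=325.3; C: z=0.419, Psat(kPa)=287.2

At the dew point ψ → 1, so Σzᵢ/Kᵢ = 1 with Kᵢ = Pᵢˢᵃᵗ/P ⇒ 1/P = Σzᵢ/Pᵢˢᵃᵗ.
1/P = 0.390/361.9 + 0.191/325.3 + 0.419/287.2 = 0.003124 ⇒ P = 320.132 kPa
xᵢ = zᵢP/Pᵢˢᵃᵗ ⇒ x_C = 0.419·320.132/287.2 = 0.467

Pdew = 320.132 kPa, x_C = 0.467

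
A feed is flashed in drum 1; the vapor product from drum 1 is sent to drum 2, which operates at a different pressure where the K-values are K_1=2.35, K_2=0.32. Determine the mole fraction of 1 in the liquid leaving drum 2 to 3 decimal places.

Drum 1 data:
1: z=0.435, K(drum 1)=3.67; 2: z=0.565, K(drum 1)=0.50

x_1 (drum 2) = 0.335

Drum 1:
Newton iteration, ψ₁⁰ = 0.44:
  ψ₁ = 0.440: g = 0.1719, g' = -0.888 → ψ₁ = 0.634
  ψ₁ = 0.634: g = 0.0180, g' = -0.731 → ψ₁ = 0.658
Converged at ψ₁ = 0.658.
Drum-1 compositions:
  1: x = 0.158, y = 0.579
  2: x = 0.842, y = 0.421
Drum-2 feed = drum-1 vapor: z₂ = (0.5789, 0.4211).
Drum 2:
Rachford–Rice: g(ψ₂) = Σ zᵢ(Kᵢ−1)/(1+ψ₂(Kᵢ−1)) = 0.
g(0) = ΣzᵢKᵢ − 1 = 0.495 and g(1) = 1 − Σzᵢ/Kᵢ = -0.562, so a root lies in (0, 1).
Binary case is linear: z₁(K₁−1)(1+ψ₂(K₂−1)) + z₂(K₂−1)(1+ψ₂(K₁−1)) = 0
⇒ ψ₂ = [z₁(K₁−1)+z₂(K₂−1)] / [−(K₁−1)(K₂−1)] = 0.4951/0.9180 = 0.539
  1: x = 0.335, y = 0.787
  2: x = 0.665, y = 0.213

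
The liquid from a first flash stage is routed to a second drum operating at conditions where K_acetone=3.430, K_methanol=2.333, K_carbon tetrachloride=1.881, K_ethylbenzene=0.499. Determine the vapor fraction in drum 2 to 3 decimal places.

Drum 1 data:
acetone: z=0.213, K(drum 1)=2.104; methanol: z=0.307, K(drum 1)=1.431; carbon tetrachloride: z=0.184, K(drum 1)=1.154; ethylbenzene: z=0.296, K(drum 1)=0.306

V/F (drum 2) = 0.831

Drum 1:
Material balance + equilibrium reduce to Σ zᵢ(Kᵢ−1)/(1+ψ₁(Kᵢ−1)) = 0.
Check two-phase: ΣzᵢKᵢ = 1.190 > 1 and Σzᵢ/Kᵢ = 1.443 > 1, so g(0) = 0.190 > 0 and g(1) = -0.443 < 0.
Iterate (Newton) starting at ψ₁ = 0.47:
  ψ₁ = 0.470: g = -0.0136, g' = -0.470 → ψ₁ = 0.441
Converged at ψ₁ = 0.441.
Drum-1 compositions:
  acetone: x = 0.143, y = 0.301
  methanol: x = 0.258, y = 0.369
  carbon tetrachloride: x = 0.172, y = 0.199
  ethylbenzene: x = 0.426, y = 0.130
Drum-2 feed = drum-1 liquid: z₂ = (0.1433, 0.2580, 0.1723, 0.4264).
Drum 2:
Newton iteration, ψ₂⁰ = 0.5:
  ψ₂ = 0.500: g = 0.1839, g' = -0.593 → ψ₂ = 0.810
  ψ₂ = 0.810: g = 0.0115, g' = -0.551 → ψ₂ = 0.831
Converged at ψ₂ = 0.831.
  acetone: x = 0.047, y = 0.163
  methanol: x = 0.122, y = 0.286
  carbon tetrachloride: x = 0.099, y = 0.187
  ethylbenzene: x = 0.731, y = 0.365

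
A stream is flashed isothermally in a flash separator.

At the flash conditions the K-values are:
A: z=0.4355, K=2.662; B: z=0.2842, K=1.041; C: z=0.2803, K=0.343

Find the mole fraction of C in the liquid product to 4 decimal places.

x_C = 0.5236

Newton–Raphson from ψ = 0.5:
  ψ = 0.5000: g = 0.13247, g' = -0.6276 → ψ = 0.7111
  ψ = 0.7111: g = -0.00256, g' = -0.6793 → ψ = 0.7073
Converged at ψ = 0.7073.
Compositions from xᵢ = zᵢ/(1+ψ(Kᵢ−1)), yᵢ = Kᵢxᵢ:
  A: x = 0.2002, y = 0.5329
  B: x = 0.2762, y = 0.2875
  C: x = 0.5236, y = 0.1796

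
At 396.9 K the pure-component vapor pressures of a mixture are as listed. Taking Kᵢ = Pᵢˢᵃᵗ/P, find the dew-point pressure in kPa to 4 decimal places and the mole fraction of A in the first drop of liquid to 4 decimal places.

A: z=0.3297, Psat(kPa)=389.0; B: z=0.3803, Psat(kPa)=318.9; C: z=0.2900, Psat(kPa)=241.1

Pdew = 308.3645 kPa, x_A = 0.2614

At the dew point ψ → 1, so Σzᵢ/Kᵢ = 1 with Kᵢ = Pᵢˢᵃᵗ/P ⇒ 1/P = Σzᵢ/Pᵢˢᵃᵗ.
1/P = 0.3297/389.0 + 0.3803/318.9 + 0.2900/241.1 = 0.0032429 ⇒ P = 308.3645 kPa
xᵢ = zᵢP/Pᵢˢᵃᵗ ⇒ x_A = 0.3297·308.3645/389.0 = 0.2614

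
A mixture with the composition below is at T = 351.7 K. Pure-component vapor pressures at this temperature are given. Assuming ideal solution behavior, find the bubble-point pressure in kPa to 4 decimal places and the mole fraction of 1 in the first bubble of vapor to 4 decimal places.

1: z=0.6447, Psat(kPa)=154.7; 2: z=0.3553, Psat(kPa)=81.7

Pbub = 128.7631 kPa, y_1 = 0.7746

At the bubble point ψ → 0, so ΣzᵢKᵢ = 1 with Kᵢ = Pᵢˢᵃᵗ/P ⇒ P = ΣzᵢPᵢˢᵃᵗ.
P = 0.6447·154.7 + 0.3553·81.7 = 128.7631 kPa
yᵢ = zᵢPᵢˢᵃᵗ/P ⇒ y_1 = 0.6447·154.7/128.7631 = 0.7746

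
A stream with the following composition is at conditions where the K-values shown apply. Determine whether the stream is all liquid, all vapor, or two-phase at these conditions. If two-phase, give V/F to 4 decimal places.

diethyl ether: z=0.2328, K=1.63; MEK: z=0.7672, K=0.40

ΣzᵢKᵢ = 0.6863; Σzᵢ/Kᵢ = 2.0608.
Since ΣzᵢKᵢ < 1 the mixture is below its bubble point — single liquid phase.

all liquid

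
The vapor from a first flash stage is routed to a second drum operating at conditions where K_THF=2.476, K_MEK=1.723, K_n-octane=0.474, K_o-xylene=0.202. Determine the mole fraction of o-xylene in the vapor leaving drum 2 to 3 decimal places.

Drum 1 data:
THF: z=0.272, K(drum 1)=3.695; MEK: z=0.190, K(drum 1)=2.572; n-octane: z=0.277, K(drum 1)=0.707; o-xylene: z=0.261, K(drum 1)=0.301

Drum 1:
Newton iteration, ψ₁⁰ = 0.35:
  ψ₁ = 0.350: g = 0.2379, g' = -0.972 → ψ₁ = 0.595
  ψ₁ = 0.595: g = 0.0253, g' = -0.825 → ψ₁ = 0.626
  ψ₁ = 0.626: g = -0.0001, g' = -0.832 → ψ₁ = 0.625
Converged at ψ₁ = 0.625.
Drum-1 compositions:
  THF: x = 0.101, y = 0.374
  MEK: x = 0.096, y = 0.246
  n-octane: x = 0.339, y = 0.240
  o-xylene: x = 0.464, y = 0.140
Drum-2 feed = drum-1 vapor: z₂ = (0.3742, 0.2464, 0.2398, 0.1396).
Drum 2:
Rachford–Rice: g(ψ₂) = Σ zᵢ(Kᵢ−1)/(1+ψ₂(Kᵢ−1)) = 0.
g(0) = ΣzᵢKᵢ − 1 = 0.493 and g(1) = 1 − Σzᵢ/Kᵢ = -0.491, so a root lies in (0, 1).
Newton iteration, ψ₂⁰ = 0.5:
  ψ₂ = 0.500: g = 0.0922, g' = -0.708 → ψ₂ = 0.630
  ψ₂ = 0.630: g = -0.0042, g' = -0.788 → ψ₂ = 0.625
Converged at ψ₂ = 0.625.
  THF: x = 0.195, y = 0.482
  MEK: x = 0.170, y = 0.292
  n-octane: x = 0.357, y = 0.169
  o-xylene: x = 0.278, y = 0.056

y_o-xylene (drum 2) = 0.056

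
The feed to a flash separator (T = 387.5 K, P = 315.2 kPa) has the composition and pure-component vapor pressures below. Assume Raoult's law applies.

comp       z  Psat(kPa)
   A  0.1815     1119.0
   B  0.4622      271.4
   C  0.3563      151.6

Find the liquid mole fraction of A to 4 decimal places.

Raoult's law: Kᵢ = Pᵢˢᵃᵗ/P = Pᵢˢᵃᵗ/315.2.
  K_A = 1119.0/315.2 = 3.550127, K_B = 271.4/315.2 = 0.861041, K_C = 151.6/315.2 = 0.480964
Rachford–Rice: g(ψ) = Σ zᵢ(Kᵢ−1)/(1+ψ(Kᵢ−1)) = 0.
Feasibility: ΣzᵢKᵢ = 1.2137, Σzᵢ/Kᵢ = 1.3287 — both > 1, two phases present.
Newton iteration, ψ⁰ = 0.5:
  ψ = 0.5000: g = -0.11532, g' = -0.4134 → ψ = 0.2210
  ψ = 0.2210: g = 0.02084, g' = -0.6147 → ψ = 0.2549
  ψ = 0.2549: g = 0.00077, g' = -0.5706 → ψ = 0.2563
Converged at ψ = 0.2563.
Compositions from xᵢ = zᵢ/(1+ψ(Kᵢ−1)), yᵢ = Kᵢxᵢ:
  A: x = 0.1098, y = 0.3897
  B: x = 0.4793, y = 0.4127
  C: x = 0.4110, y = 0.1977

x_A = 0.1098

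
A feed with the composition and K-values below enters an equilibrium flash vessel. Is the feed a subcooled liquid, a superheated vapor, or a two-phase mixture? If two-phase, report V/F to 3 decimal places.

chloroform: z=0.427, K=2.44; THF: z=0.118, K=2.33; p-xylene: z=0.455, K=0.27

ΣzᵢKᵢ = 1.440; Σzᵢ/Kᵢ = 1.911.
Both exceed 1, so a two-phase solution exists.
Material balance + equilibrium reduce to Σ zᵢ(Kᵢ−1)/(1+ψ(Kᵢ−1)) = 0.
Newton iteration, ψ⁰ = 0.68:
  ψ = 0.680: g = -0.2665, g' = -1.240 → ψ = 0.465
  ψ = 0.465: g = -0.0376, g' = -0.953 → ψ = 0.426
  ψ = 0.426: g = -0.0004, g' = -0.936 → ψ = 0.425
Converged at ψ = 0.425.

two-phase, V/F = 0.425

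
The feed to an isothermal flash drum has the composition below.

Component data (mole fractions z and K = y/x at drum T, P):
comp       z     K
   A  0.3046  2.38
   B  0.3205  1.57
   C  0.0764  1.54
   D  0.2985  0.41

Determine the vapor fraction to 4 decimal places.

Rachford–Rice: g(ψ) = Σ zᵢ(Kᵢ−1)/(1+ψ(Kᵢ−1)) = 0.
Check two-phase: ΣzᵢKᵢ = 1.4682 > 1 and Σzᵢ/Kᵢ = 1.1098 > 1, so g(0) = 0.4682 > 0 and g(1) = -0.1098 < 0.
Newton–Raphson from ψ = 0.5:
  ψ = 0.5000: g = 0.17357, g' = -0.4890 → ψ = 0.8549
  ψ = 0.8549: g = -0.01147, g' = -0.6026 → ψ = 0.8359
  ψ = 0.8359: g = -0.00014, g' = -0.5879 → ψ = 0.8357
Converged at ψ = 0.8357.

ψ = 0.8357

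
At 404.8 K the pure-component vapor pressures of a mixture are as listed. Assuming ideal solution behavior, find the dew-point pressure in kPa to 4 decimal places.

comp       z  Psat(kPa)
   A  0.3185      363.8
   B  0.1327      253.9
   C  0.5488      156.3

Pdew = 203.6940 kPa

At the dew point ψ → 1, so Σzᵢ/Kᵢ = 1 with Kᵢ = Pᵢˢᵃᵗ/P ⇒ 1/P = Σzᵢ/Pᵢˢᵃᵗ.
1/P = 0.3185/363.8 + 0.1327/253.9 + 0.5488/156.3 = 0.0049093 ⇒ P = 203.6940 kPa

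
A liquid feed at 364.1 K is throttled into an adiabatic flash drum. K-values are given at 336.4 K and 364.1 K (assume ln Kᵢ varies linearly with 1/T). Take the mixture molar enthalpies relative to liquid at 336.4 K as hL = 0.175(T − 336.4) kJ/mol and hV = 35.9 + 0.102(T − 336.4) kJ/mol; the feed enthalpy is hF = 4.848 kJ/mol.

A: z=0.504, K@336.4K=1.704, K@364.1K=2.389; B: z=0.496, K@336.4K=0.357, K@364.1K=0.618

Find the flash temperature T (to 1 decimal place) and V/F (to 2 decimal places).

T = 338.0 K, V/F = 0.13

Adiabatic flash: solve Rachford–Rice at each trial T, then check hF = ψ·hV(T) + (1−ψ)·hL(T).
  T = 336.4 K: K = (1.704, 0.357), RR gives ψ = 0.079, H_out = 2.846 kJ/mol
  T = 364.1 K: K = (2.389, 0.618), RR gives ψ = 0.962, H_out = 37.448 kJ/mol
  T = 350.2 K: K = (2.030, 0.474), RR gives ψ = 0.477, H_out = 19.067 kJ/mol
  T = 343.3 K: K = (1.863, 0.413), RR gives ψ = 0.283, H_out = 11.242 kJ/mol
  T = 339.9 K: K = (1.784, 0.385), RR gives ψ = 0.186, H_out = 7.243 kJ/mol
  T = 338.1 K: K = (1.742, 0.370), RR gives ψ = 0.132, H_out = 5.027 kJ/mol
Linear interpolation between T = 336.4 (H_out = 2.846) and T = 338.1 (H_out = 5.027) on hF = 4.848 gives T ≈ 338.0 K, at which ψ = 0.13.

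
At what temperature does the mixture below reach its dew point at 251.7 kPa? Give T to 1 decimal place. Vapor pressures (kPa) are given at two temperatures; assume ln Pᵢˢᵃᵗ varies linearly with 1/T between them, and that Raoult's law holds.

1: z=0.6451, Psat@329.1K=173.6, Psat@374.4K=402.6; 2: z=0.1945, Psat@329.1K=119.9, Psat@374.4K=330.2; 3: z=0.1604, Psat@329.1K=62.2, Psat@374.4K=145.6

Dew-point temperature: Σzᵢ·P/Pᵢˢᵃᵗ(T) = 1. Interpolate ln Pᵢˢᵃᵗ = aᵢ + bᵢ/T.
  T = 329.1 K: ΣzᵢP/Pᵢˢᵃᵗ = 1.9927
  T = 374.4 K: ΣzᵢP/Pᵢˢᵃᵗ = 0.8289
  T = 351.8 K: ΣzᵢP/Pᵢˢᵃᵗ = 1.2475
  T = 363.1 K: ΣzᵢP/Pᵢˢᵃᵗ = 1.0103
  T = 368.8 K: ΣzᵢP/Pᵢˢᵃᵗ = 0.9129
  T = 366.0 K: ΣzᵢP/Pᵢˢᵃᵗ = 0.9591
Interpolating between 363.1 K and 366.0 K gives T ≈ 363.7 K.

T = 363.7 K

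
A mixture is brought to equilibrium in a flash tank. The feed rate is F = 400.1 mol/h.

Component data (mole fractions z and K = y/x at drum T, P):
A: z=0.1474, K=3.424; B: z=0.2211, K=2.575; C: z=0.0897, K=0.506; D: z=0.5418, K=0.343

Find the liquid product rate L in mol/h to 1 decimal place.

L = 301.8 mol/h

Newton–Raphson from V/F = 0.51:
  V/F = 0.5100: g = -0.24168, g' = -0.9099 → V/F = 0.2444
  V/F = 0.2444: g = 0.00137, g' = -0.9877 → V/F = 0.2458
Converged at V/F = 0.2458.
Then V = V/F·F = 0.2458·400.1 = 98.3 mol/h and L = F − V = 301.8 mol/h.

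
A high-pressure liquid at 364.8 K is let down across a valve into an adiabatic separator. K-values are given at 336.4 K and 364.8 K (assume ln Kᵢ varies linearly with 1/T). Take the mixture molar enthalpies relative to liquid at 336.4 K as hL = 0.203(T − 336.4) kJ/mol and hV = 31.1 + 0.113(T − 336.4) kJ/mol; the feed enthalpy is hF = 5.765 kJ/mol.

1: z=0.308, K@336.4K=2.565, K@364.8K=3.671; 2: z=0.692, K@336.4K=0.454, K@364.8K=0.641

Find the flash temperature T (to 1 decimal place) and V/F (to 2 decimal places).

T = 339.3 K, V/F = 0.17

Adiabatic flash: solve Rachford–Rice at each trial T, then check hF = ψ·hV(T) + (1−ψ)·hL(T).
  T = 336.4 K: K = (2.565, 0.454), RR gives ψ = 0.122, H_out = 3.792 kJ/mol
  T = 364.8 K: K = (3.671, 0.641), RR gives ψ = 0.599, H_out = 22.859 kJ/mol
  T = 350.6 K: K = (3.091, 0.543), RR gives ψ = 0.343, H_out = 13.122 kJ/mol
  T = 343.5 K: K = (2.821, 0.498), RR gives ψ = 0.233, H_out = 8.539 kJ/mol
  T = 339.9 K: K = (2.690, 0.475), RR gives ψ = 0.177, H_out = 6.169 kJ/mol
  T = 338.1 K: K = (2.625, 0.464), RR gives ψ = 0.149, H_out = 4.958 kJ/mol
Linear interpolation between T = 338.1 (H_out = 4.958) and T = 339.9 (H_out = 6.169) on hF = 5.765 gives T ≈ 339.3 K, at which ψ = 0.17.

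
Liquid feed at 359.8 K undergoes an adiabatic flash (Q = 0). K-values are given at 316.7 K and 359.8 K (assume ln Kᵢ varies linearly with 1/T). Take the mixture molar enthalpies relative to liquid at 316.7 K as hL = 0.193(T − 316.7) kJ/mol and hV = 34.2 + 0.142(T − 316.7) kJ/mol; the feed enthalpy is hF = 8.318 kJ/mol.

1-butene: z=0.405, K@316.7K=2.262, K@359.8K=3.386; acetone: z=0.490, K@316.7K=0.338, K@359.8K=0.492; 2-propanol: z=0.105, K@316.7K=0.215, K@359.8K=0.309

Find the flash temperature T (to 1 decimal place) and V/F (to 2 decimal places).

Adiabatic flash: solve Rachford–Rice at each trial T, then check hF = ψ·hV(T) + (1−ψ)·hL(T).
  T = 316.7 K: K = (2.262, 0.338, 0.215), RR gives ψ = 0.121, H_out = 4.126 kJ/mol
  T = 359.8 K: K = (3.386, 0.492, 0.309), RR gives ψ = 0.495, H_out = 24.168 kJ/mol
  T = 338.2 K: K = (2.802, 0.413, 0.261), RR gives ψ = 0.328, H_out = 14.994 kJ/mol
  T = 327.4 K: K = (2.525, 0.374, 0.237), RR gives ψ = 0.232, H_out = 9.889 kJ/mol
  T = 322.0 K: K = (2.391, 0.356, 0.226), RR gives ψ = 0.179, H_out = 7.094 kJ/mol
  T = 324.7 K: K = (2.458, 0.365, 0.232), RR gives ψ = 0.206, H_out = 8.517 kJ/mol
  T = 323.4 K: K = (2.425, 0.361, 0.229), RR gives ψ = 0.193, H_out = 7.838 kJ/mol
Linear interpolation between T = 323.4 (H_out = 7.838) and T = 324.7 (H_out = 8.517) on hF = 8.318 gives T ≈ 324.3 K, at which ψ = 0.20.

T = 324.3 K, V/F = 0.20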